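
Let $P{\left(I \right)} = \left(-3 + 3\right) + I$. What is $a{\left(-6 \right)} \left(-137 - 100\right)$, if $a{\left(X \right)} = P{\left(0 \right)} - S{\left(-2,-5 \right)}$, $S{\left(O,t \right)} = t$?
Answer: $-1185$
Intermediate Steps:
$P{\left(I \right)} = I$ ($P{\left(I \right)} = 0 + I = I$)
$a{\left(X \right)} = 5$ ($a{\left(X \right)} = 0 - -5 = 0 + 5 = 5$)
$a{\left(-6 \right)} \left(-137 - 100\right) = 5 \left(-137 - 100\right) = 5 \left(-237\right) = -1185$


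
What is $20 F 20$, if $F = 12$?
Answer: $4800$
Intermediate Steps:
$20 F 20 = 20 \cdot 12 \cdot 20 = 240 \cdot 20 = 4800$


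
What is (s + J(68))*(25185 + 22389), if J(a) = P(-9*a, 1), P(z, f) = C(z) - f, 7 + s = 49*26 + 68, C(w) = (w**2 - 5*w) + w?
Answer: 17998481124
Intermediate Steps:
C(w) = w**2 - 4*w
s = 1335 (s = -7 + (49*26 + 68) = -7 + (1274 + 68) = -7 + 1342 = 1335)
P(z, f) = -f + z*(-4 + z) (P(z, f) = z*(-4 + z) - f = -f + z*(-4 + z))
J(a) = -1 - 9*a*(-4 - 9*a) (J(a) = -1*1 + (-9*a)*(-4 - 9*a) = -1 - 9*a*(-4 - 9*a))
(s + J(68))*(25185 + 22389) = (1335 + (-1 + 9*68*(4 + 9*68)))*(25185 + 22389) = (1335 + (-1 + 9*68*(4 + 612)))*47574 = (1335 + (-1 + 9*68*616))*47574 = (1335 + (-1 + 376992))*47574 = (1335 + 376991)*47574 = 378326*47574 = 17998481124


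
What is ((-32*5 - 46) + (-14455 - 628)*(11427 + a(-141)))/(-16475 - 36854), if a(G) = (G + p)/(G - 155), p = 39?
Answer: 25509108989/7892692 ≈ 3232.0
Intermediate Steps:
a(G) = (39 + G)/(-155 + G) (a(G) = (G + 39)/(G - 155) = (39 + G)/(-155 + G))
((-32*5 - 46) + (-14455 - 628)*(11427 + a(-141)))/(-16475 - 36854) = ((-32*5 - 46) + (-14455 - 628)*(11427 + (39 - 141)/(-155 - 141)))/(-16475 - 36854) = ((-160 - 46) - 15083*(11427 - 102/(-296)))/(-53329) = (-206 - 15083*(11427 - 1/296*(-102)))*(-1/53329) = (-206 - 15083*(11427 + 51/148))*(-1/53329) = (-206 - 15083*1691247/148)*(-1/53329) = (-206 - 25509078501/148)*(-1/53329) = -25509108989/148*(-1/53329) = 25509108989/7892692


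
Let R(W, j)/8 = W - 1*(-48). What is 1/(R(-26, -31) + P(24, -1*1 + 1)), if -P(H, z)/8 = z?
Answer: 1/176 ≈ 0.0056818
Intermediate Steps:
P(H, z) = -8*z
R(W, j) = 384 + 8*W (R(W, j) = 8*(W - 1*(-48)) = 8*(W + 48) = 8*(48 + W) = 384 + 8*W)
1/(R(-26, -31) + P(24, -1*1 + 1)) = 1/((384 + 8*(-26)) - 8*(-1*1 + 1)) = 1/((384 - 208) - 8*(-1 + 1)) = 1/(176 - 8*0) = 1/(176 + 0) = 1/176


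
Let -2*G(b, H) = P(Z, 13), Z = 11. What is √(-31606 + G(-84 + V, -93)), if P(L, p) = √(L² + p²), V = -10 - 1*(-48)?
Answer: √(-126424 - 2*√290)/2 ≈ 177.8*I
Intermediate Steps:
V = 38 (V = -10 + 48 = 38)
G(b, H) = -√290/2 (G(b, H) = -√(11² + 13²)/2 = -√(121 + 169)/2 = -√290/2)
√(-31606 + G(-84 + V, -93)) = √(-31606 - √290/2)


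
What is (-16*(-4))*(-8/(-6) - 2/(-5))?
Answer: 1664/15 ≈ 110.93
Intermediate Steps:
(-16*(-4))*(-8/(-6) - 2/(-5)) = 64*(-8*(-⅙) - 2*(-⅕)) = 64*(4/3 + ⅖) = 64*(26/15) = 1664/15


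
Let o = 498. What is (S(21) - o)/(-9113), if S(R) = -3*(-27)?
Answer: 417/9113 ≈ 0.045759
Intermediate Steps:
S(R) = 81
(S(21) - o)/(-9113) = (81 - 1*498)/(-9113) = (81 - 498)*(-1/9113) = -417*(-1/9113) = 417/9113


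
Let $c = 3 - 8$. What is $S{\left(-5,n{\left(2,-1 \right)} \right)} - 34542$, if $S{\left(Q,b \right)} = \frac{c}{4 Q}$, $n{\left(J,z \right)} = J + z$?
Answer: $- \frac{138167}{4} \approx -34542.0$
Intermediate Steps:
$c = -5$
$S{\left(Q,b \right)} = - \frac{5}{4 Q}$
$S{\left(-5,n{\left(2,-1 \right)} \right)} - 34542 = - \frac{5}{4 \left(-5\right)} - 34542 = \left(- \frac{5}{4}\right) \left(- \frac{1}{5}\right) - 34542 = \frac{1}{4} - 34542 = - \frac{138167}{4}$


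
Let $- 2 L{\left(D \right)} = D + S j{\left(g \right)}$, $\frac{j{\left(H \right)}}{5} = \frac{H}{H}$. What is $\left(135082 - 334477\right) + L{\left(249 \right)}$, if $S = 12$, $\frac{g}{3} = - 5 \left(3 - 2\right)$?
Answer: $- \frac{399099}{2} \approx -1.9955 \cdot 10^{5}$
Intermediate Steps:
$g = -15$ ($g = 3 \left(- 5 \left(3 - 2\right)\right) = 3 \left(\left(-5\right) 1\right) = 3 \left(-5\right) = -15$)
$j{\left(H \right)} = 5$ ($j{\left(H \right)} = 5 \frac{H}{H} = 5 \cdot 1 = 5$)
$L{\left(D \right)} = -30 - \frac{D}{2}$ ($L{\left(D \right)} = - \frac{D + 12 \cdot 5}{2} = - \frac{D + 60}{2} = - \frac{60 + D}{2} = -30 - \frac{D}{2}$)
$\left(135082 - 334477\right) + L{\left(249 \right)} = \left(135082 - 334477\right) - \frac{309}{2} = -199395 - \frac{309}{2} = - \frac{399099}{2}$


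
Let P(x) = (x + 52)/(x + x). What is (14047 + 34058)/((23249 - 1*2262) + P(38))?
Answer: 1827990/797551 ≈ 2.2920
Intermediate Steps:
P(x) = (52 + x)/(2*x) (P(x) = (52 + x)/((2*x)) = (52 + x)*(1/(2*x)) = (52 + x)/(2*x))
(14047 + 34058)/((23249 - 1*2262) + P(38)) = (14047 + 34058)/((23249 - 1*2262) + (1/2)*(52 + 38)/38) = 48105/((23249 - 2262) + (1/2)*(1/38)*90) = 48105/(20987 + 45/38) = 48105/(797551/38) = 48105*(38/797551) = 1827990/797551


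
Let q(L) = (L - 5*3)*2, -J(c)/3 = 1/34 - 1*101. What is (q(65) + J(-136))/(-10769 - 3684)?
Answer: -13699/491402 ≈ -0.027877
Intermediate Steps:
J(c) = 10299/34 (J(c) = -3*(1/34 - 1*101) = -3*(1/34 - 101) = -3*(-3433/34) = 10299/34)
q(L) = -30 + 2*L (q(L) = (L - 15)*2 = (-15 + L)*2 = -30 + 2*L)
(q(65) + J(-136))/(-10769 - 3684) = ((-30 + 2*65) + 10299/34)/(-10769 - 3684) = ((-30 + 130) + 10299/34)/(-14453) = (100 + 10299/34)*(-1/14453) = (13699/34)*(-1/14453) = -13699/491402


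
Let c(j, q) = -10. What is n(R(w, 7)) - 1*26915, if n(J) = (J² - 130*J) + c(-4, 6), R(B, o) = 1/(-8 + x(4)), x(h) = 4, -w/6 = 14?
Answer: -430279/16 ≈ -26892.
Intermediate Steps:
w = -84 (w = -6*14 = -84)
R(B, o) = -¼ (R(B, o) = 1/(-8 + 4) = 1/(-4) = -¼)
n(J) = -10 + J² - 130*J (n(J) = (J² - 130*J) - 10 = -10 + J² - 130*J)
n(R(w, 7)) - 1*26915 = (-10 + (-¼)² - 130*(-¼)) - 1*26915 = (-10 + 1/16 + 65/2) - 26915 = 361/16 - 26915 = -430279/16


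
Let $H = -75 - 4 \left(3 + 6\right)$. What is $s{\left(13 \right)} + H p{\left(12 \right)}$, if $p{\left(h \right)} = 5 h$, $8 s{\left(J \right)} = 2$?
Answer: $- \frac{26639}{4} \approx -6659.8$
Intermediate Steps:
$s{\left(J \right)} = \frac{1}{4}$ ($s{\left(J \right)} = \frac{1}{8} \cdot 2 = \frac{1}{4}$)
$H = -111$ ($H = -75 - 36 = -111$)
$s{\left(13 \right)} + H p{\left(12 \right)} = \frac{1}{4} - 111 \cdot 5 \cdot 12 = \frac{1}{4} - 6660 = - \frac{26639}{4}$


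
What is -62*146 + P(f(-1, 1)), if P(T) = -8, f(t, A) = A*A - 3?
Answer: -9060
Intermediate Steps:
f(t, A) = -3 + A**2 (f(t, A) = A**2 - 3 = -3 + A**2)
-62*146 + P(f(-1, 1)) = -62*146 - 8 = -9052 - 8 = -9060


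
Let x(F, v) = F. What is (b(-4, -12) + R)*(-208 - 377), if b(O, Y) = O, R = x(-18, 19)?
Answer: 12870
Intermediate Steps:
R = -18
(b(-4, -12) + R)*(-208 - 377) = (-4 - 18)*(-208 - 377) = -22*(-585) = 12870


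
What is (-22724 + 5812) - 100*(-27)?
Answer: -14212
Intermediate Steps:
(-22724 + 5812) - 100*(-27) = -16912 + 2700 = -14212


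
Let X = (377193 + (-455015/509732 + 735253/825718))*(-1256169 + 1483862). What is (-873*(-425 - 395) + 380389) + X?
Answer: 18074342158323918016033/210447443788 ≈ 8.5885e+10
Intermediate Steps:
X = 18074111455524112864821/210447443788 (X = (377193 + (-455015*1/509732 + 735253*(1/825718)))*227693 = (377193 + (-455015/509732 + 735253/825718))*227693 = (377193 - 466046787/210447443788)*227693 = (79379302198680297/210447443788)*227693 = 18074111455524112864821/210447443788 ≈ 8.5884e+10)
(-873*(-425 - 395) + 380389) + X = (-873*(-425 - 395) + 380389) + 18074111455524112864821/210447443788 = (-873*(-820) + 380389) + 18074111455524112864821/210447443788 = (715860 + 380389) + 18074111455524112864821/210447443788 = 1096249 + 18074111455524112864821/210447443788 = 18074342158323918016033/210447443788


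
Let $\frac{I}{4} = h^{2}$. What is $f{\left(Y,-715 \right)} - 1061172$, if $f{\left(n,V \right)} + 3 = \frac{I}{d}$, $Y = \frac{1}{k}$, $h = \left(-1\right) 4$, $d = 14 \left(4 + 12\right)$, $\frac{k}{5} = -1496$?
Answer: $- \frac{7428223}{7} \approx -1.0612 \cdot 10^{6}$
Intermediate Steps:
$k = -7480$ ($k = 5 \left(-1496\right) = -7480$)
$d = 224$ ($d = 14 \cdot 16 = 224$)
$h = -4$
$Y = - \frac{1}{7480}$ ($Y = \frac{1}{-7480} = - \frac{1}{7480} \approx -0.00013369$)
$I = 64$ ($I = 4 \left(-4\right)^{2} = 4 \cdot 16 = 64$)
$f{\left(n,V \right)} = - \frac{19}{7}$ ($f{\left(n,V \right)} = -3 + \frac{64}{224} = -3 + 64 \cdot \frac{1}{224} = -3 + \frac{2}{7} = - \frac{19}{7}$)
$f{\left(Y,-715 \right)} - 1061172 = - \frac{19}{7} - 1061172 = - \frac{7428223}{7}$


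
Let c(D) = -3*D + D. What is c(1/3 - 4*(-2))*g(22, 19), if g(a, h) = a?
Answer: -1100/3 ≈ -366.67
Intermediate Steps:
c(D) = -2*D
c(1/3 - 4*(-2))*g(22, 19) = -2*(1/3 - 4*(-2))*22 = -2*(1/3 + 8)*22 = -2*25/3*22 = -50/3*22 = -1100/3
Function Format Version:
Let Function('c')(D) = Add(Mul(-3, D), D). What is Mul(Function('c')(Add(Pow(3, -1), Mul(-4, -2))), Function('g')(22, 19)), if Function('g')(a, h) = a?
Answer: Rational(-1100, 3) ≈ -366.67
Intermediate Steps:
Function('c')(D) = Mul(-2, D)
Mul(Function('c')(Add(Pow(3, -1), Mul(-4, -2))), Function('g')(22, 19)) = Mul(Mul(-2, Add(Pow(3, -1), Mul(-4, -2))), 22) = Mul(Mul(-2, Add(Rational(1, 3), 8)), 22) = Mul(Mul(-2, Rational(25, 3)), 22) = Mul(Rational(-50, 3), 22) = Rational(-1100, 3)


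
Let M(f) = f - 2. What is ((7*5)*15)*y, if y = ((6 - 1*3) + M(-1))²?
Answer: 0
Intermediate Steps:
M(f) = -2 + f
y = 0 (y = ((6 - 1*3) + (-2 - 1))² = ((6 - 3) - 3)² = (3 - 3)² = 0² = 0)
((7*5)*15)*y = ((7*5)*15)*0 = (35*15)*0 = 525*0 = 0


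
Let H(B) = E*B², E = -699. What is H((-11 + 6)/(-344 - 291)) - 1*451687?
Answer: -7285260322/16129 ≈ -4.5169e+5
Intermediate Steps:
H(B) = -699*B²
H((-11 + 6)/(-344 - 291)) - 1*451687 = -699*(-11 + 6)²/(-344 - 291)² - 1*451687 = -699*(-5/(-635))² - 451687 = -699*(-5*(-1/635))² - 451687 = -699*(1/127)² - 451687 = -699*1/16129 - 451687 = -699/16129 - 451687 = -7285260322/16129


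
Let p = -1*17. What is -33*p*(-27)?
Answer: -15147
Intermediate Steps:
p = -17
-33*p*(-27) = -33*(-17)*(-27) = 561*(-27) = -15147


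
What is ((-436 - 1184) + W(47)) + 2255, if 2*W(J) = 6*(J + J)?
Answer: 917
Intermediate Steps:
W(J) = 6*J (W(J) = (6*(J + J))/2 = (6*(2*J))/2 = (12*J)/2 = 6*J)
((-436 - 1184) + W(47)) + 2255 = ((-436 - 1184) + 6*47) + 2255 = (-1620 + 282) + 2255 = -1338 + 2255 = 917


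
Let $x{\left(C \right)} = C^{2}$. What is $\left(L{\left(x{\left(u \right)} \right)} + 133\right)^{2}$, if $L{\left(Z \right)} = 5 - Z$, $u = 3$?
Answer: $16641$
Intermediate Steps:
$\left(L{\left(x{\left(u \right)} \right)} + 133\right)^{2} = \left(\left(5 - 3^{2}\right) + 133\right)^{2} = \left(\left(5 - 9\right) + 133\right)^{2} = \left(-4 + 133\right)^{2} = 129^{2} = 16641$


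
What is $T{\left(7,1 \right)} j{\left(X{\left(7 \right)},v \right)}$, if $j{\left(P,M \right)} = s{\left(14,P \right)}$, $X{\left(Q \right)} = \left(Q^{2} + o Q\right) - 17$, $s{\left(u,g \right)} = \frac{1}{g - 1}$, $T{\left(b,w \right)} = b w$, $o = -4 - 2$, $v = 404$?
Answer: $- \frac{7}{11} \approx -0.63636$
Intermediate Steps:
$o = -6$
$s{\left(u,g \right)} = \frac{1}{-1 + g}$
$X{\left(Q \right)} = -17 + Q^{2} - 6 Q$ ($X{\left(Q \right)} = \left(Q^{2} - 6 Q\right) - 17 = -17 + Q^{2} - 6 Q$)
$j{\left(P,M \right)} = \frac{1}{-1 + P}$
$T{\left(7,1 \right)} j{\left(X{\left(7 \right)},v \right)} = \frac{7 \cdot 1}{-1 - \left(59 - 49\right)} = \frac{7}{-1 - 10} = \frac{7}{-11} = 7 \left(- \frac{1}{11}\right) = - \frac{7}{11}$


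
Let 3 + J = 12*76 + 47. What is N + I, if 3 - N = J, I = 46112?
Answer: 45159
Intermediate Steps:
J = 956 (J = -3 + (12*76 + 47) = -3 + (912 + 47) = -3 + 959 = 956)
N = -953 (N = 3 - 1*956 = 3 - 956 = -953)
N + I = -953 + 46112 = 45159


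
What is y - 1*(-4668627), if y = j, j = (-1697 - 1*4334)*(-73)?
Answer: 5108890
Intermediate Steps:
j = 440263 (j = (-1697 - 4334)*(-73) = -6031*(-73) = 440263)
y = 440263
y - 1*(-4668627) = 440263 - 1*(-4668627) = 440263 + 4668627 = 5108890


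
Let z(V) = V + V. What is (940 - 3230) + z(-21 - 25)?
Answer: -2382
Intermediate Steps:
z(V) = 2*V
(940 - 3230) + z(-21 - 25) = (940 - 3230) + 2*(-21 - 25) = -2290 + 2*(-46) = -2290 - 92 = -2382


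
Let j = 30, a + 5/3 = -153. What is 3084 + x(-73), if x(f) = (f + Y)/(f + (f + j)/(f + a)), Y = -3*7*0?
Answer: 153417179/49730 ≈ 3085.0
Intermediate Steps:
a = -464/3 (a = -5/3 - 153 = -464/3 ≈ -154.67)
Y = 0 (Y = -21*0 = 0)
x(f) = f/(f + (30 + f)/(-464/3 + f)) (x(f) = (f + 0)/(f + (f + 30)/(f - 464/3)) = f/(f + (30 + f)/(-464/3 + f)))
3084 + x(-73) = 3084 - 73*(-464 + 3*(-73))/(90 - 461*(-73) + 3*(-73)**2) = 3084 - 73*(-464 - 219)/(90 + 33653 + 3*5329) = 3084 - 73*(-683)/(90 + 33653 + 15987) = 3084 - 73*(-683)/49730 = 3084 - 73*1/49730*(-683) = 3084 + 49859/49730 = 153417179/49730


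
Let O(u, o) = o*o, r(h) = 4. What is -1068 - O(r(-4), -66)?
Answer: -5424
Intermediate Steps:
O(u, o) = o²
-1068 - O(r(-4), -66) = -1068 - 1*(-66)² = -1068 - 1*4356 = -1068 - 4356 = -5424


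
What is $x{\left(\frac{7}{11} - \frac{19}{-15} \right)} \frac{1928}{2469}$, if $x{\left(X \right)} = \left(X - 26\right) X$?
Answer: $- \frac{2407038592}{67218525} \approx -35.809$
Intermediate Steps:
$x{\left(X \right)} = X \left(-26 + X\right)$ ($x{\left(X \right)} = \left(X - 26\right) X = \left(-26 + X\right) X = X \left(-26 + X\right)$)
$x{\left(\frac{7}{11} - \frac{19}{-15} \right)} \frac{1928}{2469} = \left(\frac{7}{11} - \frac{19}{-15}\right) \left(-26 + \left(\frac{7}{11} - \frac{19}{-15}\right)\right) \frac{1928}{2469} = \left(7 \cdot \frac{1}{11} - - \frac{19}{15}\right) \left(-26 + \left(7 \cdot \frac{1}{11} - - \frac{19}{15}\right)\right) 1928 \cdot \frac{1}{2469} = \left(\frac{7}{11} + \frac{19}{15}\right) \left(-26 + \left(\frac{7}{11} + \frac{19}{15}\right)\right) \frac{1928}{2469} = \frac{314 \left(-26 + \frac{314}{165}\right)}{165} \cdot \frac{1928}{2469} = \frac{314}{165} \left(- \frac{3976}{165}\right) \frac{1928}{2469} = \left(- \frac{1248464}{27225}\right) \frac{1928}{2469} = - \frac{2407038592}{67218525}$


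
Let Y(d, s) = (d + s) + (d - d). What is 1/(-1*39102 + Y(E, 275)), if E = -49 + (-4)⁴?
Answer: -1/38620 ≈ -2.5893e-5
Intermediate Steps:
E = 207 (E = -49 + 256 = 207)
Y(d, s) = d + s (Y(d, s) = (d + s) + 0 = d + s)
1/(-1*39102 + Y(E, 275)) = 1/(-1*39102 + (207 + 275)) = 1/(-39102 + 482) = 1/(-38620) = -1/38620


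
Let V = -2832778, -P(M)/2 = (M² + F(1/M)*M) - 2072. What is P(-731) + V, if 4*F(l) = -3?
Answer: -7796905/2 ≈ -3.8985e+6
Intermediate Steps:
F(l) = -¾ (F(l) = (¼)*(-3) = -¾)
P(M) = 4144 - 2*M² + 3*M/2 (P(M) = -2*((M² - 3*M/4) - 2072) = -2*(-2072 + M² - 3*M/4) = 4144 - 2*M² + 3*M/2)
P(-731) + V = (4144 - 2*(-731)² + (3/2)*(-731)) - 2832778 = (4144 - 2*534361 - 2193/2) - 2832778 = (4144 - 1068722 - 2193/2) - 2832778 = -2131349/2 - 2832778 = -7796905/2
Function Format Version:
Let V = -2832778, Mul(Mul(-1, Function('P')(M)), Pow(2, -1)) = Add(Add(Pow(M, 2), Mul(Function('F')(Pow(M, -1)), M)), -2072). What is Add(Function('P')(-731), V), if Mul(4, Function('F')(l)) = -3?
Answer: Rational(-7796905, 2) ≈ -3.8985e+6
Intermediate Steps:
Function('F')(l) = Rational(-3, 4) (Function('F')(l) = Mul(Rational(1, 4), -3) = Rational(-3, 4))
Function('P')(M) = Add(4144, Mul(-2, Pow(M, 2)), Mul(Rational(3, 2), M)) (Function('P')(M) = Mul(-2, Add(Add(Pow(M, 2), Mul(Rational(-3, 4), M)), -2072)) = Mul(-2, Add(-2072, Pow(M, 2), Mul(Rational(-3, 4), M))) = Add(4144, Mul(-2, Pow(M, 2)), Mul(Rational(3, 2), M)))
Add(Function('P')(-731), V) = Add(Add(4144, Mul(-2, Pow(-731, 2)), Mul(Rational(3, 2), -731)), -2832778) = Add(Add(4144, Mul(-2, 534361), Rational(-2193, 2)), -2832778) = Add(Add(4144, -1068722, Rational(-2193, 2)), -2832778) = Add(Rational(-2131349, 2), -2832778) = Rational(-7796905, 2)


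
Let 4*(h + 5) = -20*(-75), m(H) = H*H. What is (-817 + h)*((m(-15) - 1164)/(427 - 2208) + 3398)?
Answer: -2705591319/1781 ≈ -1.5191e+6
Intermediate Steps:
m(H) = H²
h = 370 (h = -5 + (-20*(-75))/4 = -5 + (¼)*1500 = -5 + 375 = 370)
(-817 + h)*((m(-15) - 1164)/(427 - 2208) + 3398) = (-817 + 370)*(((-15)² - 1164)/(427 - 2208) + 3398) = -447*((225 - 1164)/(-1781) + 3398) = -447*(-939*(-1/1781) + 3398) = -447*(939/1781 + 3398) = -447*6052777/1781 = -2705591319/1781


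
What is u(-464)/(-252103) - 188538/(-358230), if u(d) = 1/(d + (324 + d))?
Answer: 4784786931381/9091293007460 ≈ 0.52630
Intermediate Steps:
u(d) = 1/(324 + 2*d)
u(-464)/(-252103) - 188538/(-358230) = (1/(2*(162 - 464)))/(-252103) - 188538/(-358230) = ((½)/(-302))*(-1/252103) - 188538*(-1/358230) = ((½)*(-1/302))*(-1/252103) + 31423/59705 = -1/604*(-1/252103) + 31423/59705 = 1/152270212 + 31423/59705 = 4784786931381/9091293007460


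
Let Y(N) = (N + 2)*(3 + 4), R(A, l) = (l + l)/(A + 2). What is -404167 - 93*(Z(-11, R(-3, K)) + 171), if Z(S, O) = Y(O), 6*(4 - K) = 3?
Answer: -416815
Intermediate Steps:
K = 7/2 (K = 4 - ⅙*3 = 4 - ½ = 7/2 ≈ 3.5000)
R(A, l) = 2*l/(2 + A) (R(A, l) = (2*l)/(2 + A) = 2*l/(2 + A))
Y(N) = 14 + 7*N (Y(N) = (2 + N)*7 = 14 + 7*N)
Z(S, O) = 14 + 7*O
-404167 - 93*(Z(-11, R(-3, K)) + 171) = -404167 - 93*((14 + 7*(2*(7/2)/(2 - 3))) + 171) = -404167 - 93*((14 + 7*(2*(7/2)/(-1))) + 171) = -404167 - 93*((14 + 7*(2*(7/2)*(-1))) + 171) = -404167 - 93*((14 + 7*(-7)) + 171) = -404167 - 93*((14 - 49) + 171) = -404167 - 93*(-35 + 171) = -404167 - 93*136 = -404167 - 12648 = -416815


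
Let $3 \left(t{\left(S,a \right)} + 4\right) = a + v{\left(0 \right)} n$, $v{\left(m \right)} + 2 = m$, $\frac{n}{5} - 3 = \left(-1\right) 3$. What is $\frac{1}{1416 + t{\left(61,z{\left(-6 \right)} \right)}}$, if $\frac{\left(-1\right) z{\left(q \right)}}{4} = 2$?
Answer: $\frac{3}{4228} \approx 0.00070956$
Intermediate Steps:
$n = 0$ ($n = 15 + 5 \left(\left(-1\right) 3\right) = 15 + 5 \left(-3\right) = 15 - 15 = 0$)
$v{\left(m \right)} = -2 + m$
$z{\left(q \right)} = -8$ ($z{\left(q \right)} = \left(-4\right) 2 = -8$)
$t{\left(S,a \right)} = -4 + \frac{a}{3}$ ($t{\left(S,a \right)} = -4 + \frac{a + \left(-2 + 0\right) 0}{3} = -4 + \frac{a - 0}{3} = -4 + \frac{a + 0}{3} = -4 + \frac{a}{3}$)
$\frac{1}{1416 + t{\left(61,z{\left(-6 \right)} \right)}} = \frac{1}{1416 + \left(-4 + \frac{1}{3} \left(-8\right)\right)} = \frac{1}{1416 - \frac{20}{3}} = \frac{1}{\frac{4228}{3}} = \frac{3}{4228}$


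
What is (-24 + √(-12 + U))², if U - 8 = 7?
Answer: (24 - √3)² ≈ 495.86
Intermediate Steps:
U = 15 (U = 8 + 7 = 15)
(-24 + √(-12 + U))² = (-24 + √(-12 + 15))² = (-24 + √3)²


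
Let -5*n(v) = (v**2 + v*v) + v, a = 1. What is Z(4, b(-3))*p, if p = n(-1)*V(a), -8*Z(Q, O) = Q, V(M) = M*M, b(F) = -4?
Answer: 1/10 ≈ 0.10000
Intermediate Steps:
n(v) = -2*v**2/5 - v/5 (n(v) = -((v**2 + v*v) + v)/5 = -((v**2 + v**2) + v)/5 = -(2*v**2 + v)/5 = -(v + 2*v**2)/5 = -2*v**2/5 - v/5)
V(M) = M**2
Z(Q, O) = -Q/8
p = -1/5 (p = -1/5*(-1)*(1 + 2*(-1))*1**2 = -1/5*(-1)*(1 - 2)*1 = -1/5*(-1)*(-1)*1 = -1/5*1 = -1/5 ≈ -0.20000)
Z(4, b(-3))*p = -1/8*4*(-1/5) = -1/2*(-1/5) = 1/10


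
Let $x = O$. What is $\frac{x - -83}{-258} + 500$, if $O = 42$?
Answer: $\frac{128875}{258} \approx 499.52$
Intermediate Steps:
$x = 42$
$\frac{x - -83}{-258} + 500 = \frac{42 - -83}{-258} + 500 = \left(42 + 83\right) \left(- \frac{1}{258}\right) + 500 = 125 \left(- \frac{1}{258}\right) + 500 = - \frac{125}{258} + 500 = \frac{128875}{258}$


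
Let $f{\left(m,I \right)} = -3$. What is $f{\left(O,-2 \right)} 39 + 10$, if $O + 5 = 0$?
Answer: $-107$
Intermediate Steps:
$O = -5$ ($O = -5 + 0 = -5$)
$f{\left(O,-2 \right)} 39 + 10 = \left(-3\right) 39 + 10 = -117 + 10 = -107$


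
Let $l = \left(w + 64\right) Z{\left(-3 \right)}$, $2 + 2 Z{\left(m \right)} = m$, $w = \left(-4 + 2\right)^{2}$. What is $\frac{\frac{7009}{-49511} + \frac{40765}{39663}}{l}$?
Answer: $- \frac{51185822}{9818773965} \approx -0.0052131$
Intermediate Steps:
$w = 4$ ($w = \left(-2\right)^{2} = 4$)
$Z{\left(m \right)} = -1 + \frac{m}{2}$
$l = -170$ ($l = \left(4 + 64\right) \left(-1 + \frac{1}{2} \left(-3\right)\right) = 68 \left(-1 - \frac{3}{2}\right) = 68 \left(- \frac{5}{2}\right) = -170$)
$\frac{\frac{7009}{-49511} + \frac{40765}{39663}}{l} = \frac{\frac{7009}{-49511} + \frac{40765}{39663}}{-170} = \left(7009 \left(- \frac{1}{49511}\right) + 40765 \cdot \frac{1}{39663}\right) \left(- \frac{1}{170}\right) = \left(- \frac{7009}{49511} + \frac{40765}{39663}\right) \left(- \frac{1}{170}\right) = \frac{1740317948}{1963754793} \left(- \frac{1}{170}\right) = - \frac{51185822}{9818773965}$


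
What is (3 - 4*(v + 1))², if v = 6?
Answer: 625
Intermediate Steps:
(3 - 4*(v + 1))² = (3 - 4*(6 + 1))² = (3 - 4*7)² = (3 - 28)² = (-25)² = 625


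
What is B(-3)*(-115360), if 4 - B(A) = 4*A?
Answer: -1845760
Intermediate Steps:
B(A) = 4 - 4*A
B(-3)*(-115360) = (4 - 4*(-3))*(-115360) = (4 + 12)*(-115360) = 16*(-115360) = -1845760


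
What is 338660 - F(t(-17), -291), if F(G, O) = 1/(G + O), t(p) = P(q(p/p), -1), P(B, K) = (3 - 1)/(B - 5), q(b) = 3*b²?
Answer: 98888721/292 ≈ 3.3866e+5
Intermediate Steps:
P(B, K) = 2/(-5 + B)
t(p) = -1 (t(p) = 2/(-5 + 3*(p/p)²) = 2/(-5 + 3*1²) = 2/(-5 + 3*1) = 2/(-5 + 3) = 2/(-2) = 2*(-½) = -1)
338660 - F(t(-17), -291) = 338660 - 1/(-1 - 291) = 338660 - 1/(-292) = 338660 - 1*(-1/292) = 338660 + 1/292 = 98888721/292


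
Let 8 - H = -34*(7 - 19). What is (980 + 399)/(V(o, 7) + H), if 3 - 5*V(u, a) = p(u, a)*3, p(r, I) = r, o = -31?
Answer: -985/272 ≈ -3.6213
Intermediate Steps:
V(u, a) = ⅗ - 3*u/5 (V(u, a) = ⅗ - u*3/5 = ⅗ - 3*u/5)
H = -400 (H = 8 - (-34)*(7 - 19) = 8 - (-34)*(-12) = 8 - 1*408 = 8 - 408 = -400)
(980 + 399)/(V(o, 7) + H) = (980 + 399)/((⅗ - ⅗*(-31)) - 400) = 1379/((⅗ + 93/5) - 400) = 1379/(96/5 - 400) = 1379/(-1904/5) = 1379*(-5/1904) = -985/272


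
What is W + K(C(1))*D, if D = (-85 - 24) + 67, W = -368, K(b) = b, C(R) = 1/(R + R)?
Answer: -389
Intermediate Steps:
C(R) = 1/(2*R)
D = -42 (D = -109 + 67 = -42)
W + K(C(1))*D = -368 + ((1/2)/1)*(-42) = -368 + ((1/2)*1)*(-42) = -368 + (1/2)*(-42) = -368 - 21 = -389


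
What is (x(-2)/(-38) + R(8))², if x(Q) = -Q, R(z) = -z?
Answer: 23409/361 ≈ 64.845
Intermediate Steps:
(x(-2)/(-38) + R(8))² = (-1*(-2)/(-38) - 1*8)² = (2*(-1/38) - 8)² = (-1/19 - 8)² = (-153/19)² = 23409/361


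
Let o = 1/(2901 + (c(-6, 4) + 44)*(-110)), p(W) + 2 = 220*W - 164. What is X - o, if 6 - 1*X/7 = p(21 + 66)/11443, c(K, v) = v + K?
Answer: 597859015/19670517 ≈ 30.394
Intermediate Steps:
c(K, v) = K + v
p(W) = -166 + 220*W (p(W) = -2 + (220*W - 164) = -2 + (-164 + 220*W) = -166 + 220*W)
X = 347788/11443 (X = 42 - 7*(-166 + 220*(21 + 66))/11443 = 42 - 7*(-166 + 220*87)/11443 = 42 - 7*(-166 + 19140)/11443 = 42 - 132818/11443 = 347788/11443 ≈ 30.393)
o = -1/1719 (o = 1/(2901 + ((-6 + 4) + 44)*(-110)) = 1/(2901 + (-2 + 44)*(-110)) = 1/(2901 + 42*(-110)) = 1/(2901 - 4620) = 1/(-1719) = -1/1719 ≈ -0.00058173)
X - o = 347788/11443 - 1*(-1/1719) = 347788/11443 + 1/1719 = 597859015/19670517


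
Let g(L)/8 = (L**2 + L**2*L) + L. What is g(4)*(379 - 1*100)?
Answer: 187488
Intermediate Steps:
g(L) = 8*L + 8*L**2 + 8*L**3 (g(L) = 8*((L**2 + L**2*L) + L) = 8*((L**2 + L**3) + L) = 8*(L + L**2 + L**3) = 8*L + 8*L**2 + 8*L**3)
g(4)*(379 - 1*100) = (8*4*(1 + 4 + 4**2))*(379 - 1*100) = (8*4*(1 + 4 + 16))*(379 - 100) = (8*4*21)*279 = 672*279 = 187488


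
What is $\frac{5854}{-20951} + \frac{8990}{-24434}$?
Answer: $- \frac{165693063}{255958367} \approx -0.64734$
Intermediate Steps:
$\frac{5854}{-20951} + \frac{8990}{-24434} = 5854 \left(- \frac{1}{20951}\right) + 8990 \left(- \frac{1}{24434}\right) = - \frac{5854}{20951} - \frac{4495}{12217} = - \frac{165693063}{255958367}$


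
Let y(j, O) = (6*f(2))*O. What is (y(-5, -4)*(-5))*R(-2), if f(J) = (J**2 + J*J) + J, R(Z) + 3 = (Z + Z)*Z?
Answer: 6000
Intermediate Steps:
R(Z) = -3 + 2*Z**2 (R(Z) = -3 + (Z + Z)*Z = -3 + (2*Z)*Z = -3 + 2*Z**2)
f(J) = J + 2*J**2 (f(J) = (J**2 + J**2) + J = 2*J**2 + J = J + 2*J**2)
y(j, O) = 60*O (y(j, O) = (6*(2*(1 + 2*2)))*O = (6*(2*(1 + 4)))*O = (6*(2*5))*O = (6*10)*O = 60*O)
(y(-5, -4)*(-5))*R(-2) = ((60*(-4))*(-5))*(-3 + 2*(-2)**2) = (-240*(-5))*(-3 + 2*4) = 1200*(-3 + 8) = 1200*5 = 6000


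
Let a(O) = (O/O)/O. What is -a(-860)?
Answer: 1/860 ≈ 0.0011628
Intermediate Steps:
a(O) = 1/O
-a(-860) = -1/(-860) = -1*(-1/860) = 1/860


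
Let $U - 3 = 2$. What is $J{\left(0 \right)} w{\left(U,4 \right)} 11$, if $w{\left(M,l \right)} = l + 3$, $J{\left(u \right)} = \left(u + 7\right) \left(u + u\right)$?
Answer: $0$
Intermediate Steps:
$J{\left(u \right)} = 2 u \left(7 + u\right)$ ($J{\left(u \right)} = \left(7 + u\right) 2 u = 2 u \left(7 + u\right)$)
$U = 5$ ($U = 3 + 2 = 5$)
$w{\left(M,l \right)} = 3 + l$
$J{\left(0 \right)} w{\left(U,4 \right)} 11 = 2 \cdot 0 \left(7 + 0\right) \left(3 + 4\right) 11 = 2 \cdot 0 \cdot 7 \cdot 7 \cdot 11 = 0 \cdot 7 \cdot 11 = 0 \cdot 11 = 0$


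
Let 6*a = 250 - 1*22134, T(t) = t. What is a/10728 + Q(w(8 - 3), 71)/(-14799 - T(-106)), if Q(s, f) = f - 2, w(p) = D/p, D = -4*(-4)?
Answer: -81495751/236439756 ≈ -0.34468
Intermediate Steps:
a = -10942/3 (a = (250 - 1*22134)/6 = (250 - 22134)/6 = (⅙)*(-21884) = -10942/3 ≈ -3647.3)
D = 16
w(p) = 16/p
Q(s, f) = -2 + f
a/10728 + Q(w(8 - 3), 71)/(-14799 - T(-106)) = -10942/3/10728 + (-2 + 71)/(-14799 - 1*(-106)) = -10942/3*1/10728 + 69/(-14799 + 106) = -5471/16092 + 69/(-14693) = -5471/16092 + 69*(-1/14693) = -5471/16092 - 69/14693 = -81495751/236439756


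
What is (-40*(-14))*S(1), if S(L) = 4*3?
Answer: 6720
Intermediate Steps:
S(L) = 12
(-40*(-14))*S(1) = -40*(-14)*12 = 560*12 = 6720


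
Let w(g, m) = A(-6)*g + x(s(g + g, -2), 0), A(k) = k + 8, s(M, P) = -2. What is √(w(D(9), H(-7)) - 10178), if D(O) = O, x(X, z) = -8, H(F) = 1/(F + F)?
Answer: 2*I*√2542 ≈ 100.84*I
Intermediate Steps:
H(F) = 1/(2*F)
A(k) = 8 + k
w(g, m) = -8 + 2*g (w(g, m) = (8 - 6)*g - 8 = 2*g - 8 = -8 + 2*g)
√(w(D(9), H(-7)) - 10178) = √((-8 + 2*9) - 10178) = √((-8 + 18) - 10178) = √(10 - 10178) = √(-10168) = 2*I*√2542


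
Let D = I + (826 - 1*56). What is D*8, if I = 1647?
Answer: 19336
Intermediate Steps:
D = 2417 (D = 1647 + (826 - 1*56) = 1647 + (826 - 56) = 1647 + 770 = 2417)
D*8 = 2417*8 = 19336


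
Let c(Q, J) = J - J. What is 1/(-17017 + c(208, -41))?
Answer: -1/17017 ≈ -5.8765e-5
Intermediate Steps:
c(Q, J) = 0
1/(-17017 + c(208, -41)) = 1/(-17017 + 0) = 1/(-17017) = -1/17017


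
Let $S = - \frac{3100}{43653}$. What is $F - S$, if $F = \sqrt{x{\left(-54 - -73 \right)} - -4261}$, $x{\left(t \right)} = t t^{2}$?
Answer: $\frac{3100}{43653} + 4 \sqrt{695} \approx 105.52$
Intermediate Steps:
$x{\left(t \right)} = t^{3}$
$S = - \frac{3100}{43653}$ ($S = \left(-3100\right) \frac{1}{43653} = - \frac{3100}{43653} \approx -0.071015$)
$F = 4 \sqrt{695}$ ($F = \sqrt{\left(-54 - -73\right)^{3} - -4261} = \sqrt{\left(-54 + 73\right)^{3} + \left(-1630 + 5891\right)} = \sqrt{19^{3} + 4261} = \sqrt{6859 + 4261} = \sqrt{11120} = 4 \sqrt{695} \approx 105.45$)
$F - S = 4 \sqrt{695} - - \frac{3100}{43653} = 4 \sqrt{695} + \frac{3100}{43653} = \frac{3100}{43653} + 4 \sqrt{695}$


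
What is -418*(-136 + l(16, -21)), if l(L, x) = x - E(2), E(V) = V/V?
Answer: 66044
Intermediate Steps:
E(V) = 1
l(L, x) = -1 + x (l(L, x) = x - 1*1 = x - 1 = -1 + x)
-418*(-136 + l(16, -21)) = -418*(-136 + (-1 - 21)) = -418*(-136 - 22) = -418*(-158) = 66044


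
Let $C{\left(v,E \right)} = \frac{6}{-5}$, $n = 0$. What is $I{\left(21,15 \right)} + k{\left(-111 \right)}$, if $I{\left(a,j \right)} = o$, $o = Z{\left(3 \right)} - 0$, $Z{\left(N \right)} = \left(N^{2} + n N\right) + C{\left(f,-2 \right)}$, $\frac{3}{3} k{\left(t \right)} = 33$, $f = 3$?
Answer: $\frac{204}{5} \approx 40.8$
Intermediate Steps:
$C{\left(v,E \right)} = - \frac{6}{5}$ ($C{\left(v,E \right)} = 6 \left(- \frac{1}{5}\right) = - \frac{6}{5}$)
$k{\left(t \right)} = 33$
$Z{\left(N \right)} = - \frac{6}{5} + N^{2}$ ($Z{\left(N \right)} = \left(N^{2} + 0 N\right) - \frac{6}{5} = \left(N^{2} + 0\right) - \frac{6}{5} = N^{2} - \frac{6}{5} = - \frac{6}{5} + N^{2}$)
$o = \frac{39}{5}$ ($o = \left(- \frac{6}{5} + 3^{2}\right) - 0 = \left(- \frac{6}{5} + 9\right) + 0 = \frac{39}{5} + 0 = \frac{39}{5} \approx 7.8$)
$I{\left(a,j \right)} = \frac{39}{5}$
$I{\left(21,15 \right)} + k{\left(-111 \right)} = \frac{39}{5} + 33 = \frac{204}{5}$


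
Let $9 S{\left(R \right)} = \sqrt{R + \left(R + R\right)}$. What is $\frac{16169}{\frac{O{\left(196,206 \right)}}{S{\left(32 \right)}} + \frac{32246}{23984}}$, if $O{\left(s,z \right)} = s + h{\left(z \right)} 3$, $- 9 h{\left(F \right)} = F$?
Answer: $- \frac{3126227901704}{1967088292415} + \frac{111029856020464 \sqrt{6}}{1967088292415} \approx 136.67$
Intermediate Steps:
$h{\left(F \right)} = - \frac{F}{9}$
$O{\left(s,z \right)} = s - \frac{z}{3}$ ($O{\left(s,z \right)} = s + - \frac{z}{9} \cdot 3 = s - \frac{z}{3}$)
$S{\left(R \right)} = \frac{\sqrt{3} \sqrt{R}}{9}$ ($S{\left(R \right)} = \frac{\sqrt{R + \left(R + R\right)}}{9} = \frac{\sqrt{R + 2 R}}{9} = \frac{\sqrt{3 R}}{9} = \frac{\sqrt{3} \sqrt{R}}{9}$)
$\frac{16169}{\frac{O{\left(196,206 \right)}}{S{\left(32 \right)}} + \frac{32246}{23984}} = \frac{16169}{\frac{196 - \frac{206}{3}}{\frac{1}{9} \sqrt{3} \sqrt{32}} + \frac{32246}{23984}} = \frac{16169}{\frac{196 - \frac{206}{3}}{\frac{1}{9} \sqrt{3} \cdot 4 \sqrt{2}} + 32246 \cdot \frac{1}{23984}} = \frac{16169}{\frac{382}{3 \frac{4 \sqrt{6}}{9}} + \frac{16123}{11992}} = \frac{16169}{\frac{382 \frac{3 \sqrt{6}}{8}}{3} + \frac{16123}{11992}} = \frac{16169}{\frac{191 \sqrt{6}}{4} + \frac{16123}{11992}} = \frac{16169}{\frac{16123}{11992} + \frac{191 \sqrt{6}}{4}}$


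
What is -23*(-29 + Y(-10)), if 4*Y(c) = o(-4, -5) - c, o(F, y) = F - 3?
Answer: 2599/4 ≈ 649.75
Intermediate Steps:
o(F, y) = -3 + F
Y(c) = -7/4 - c/4 (Y(c) = ((-3 - 4) - c)/4 = (-7 - c)/4 = -7/4 - c/4)
-23*(-29 + Y(-10)) = -23*(-29 + (-7/4 - ¼*(-10))) = -23*(-29 + (-7/4 + 5/2)) = -23*(-29 + ¾) = -23*(-113/4) = 2599/4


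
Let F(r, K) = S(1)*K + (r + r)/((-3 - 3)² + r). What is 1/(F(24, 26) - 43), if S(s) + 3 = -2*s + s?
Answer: -5/731 ≈ -0.0068399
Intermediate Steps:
S(s) = -3 - s (S(s) = -3 + (-2*s + s) = -3 - s)
F(r, K) = -4*K + 2*r/(36 + r) (F(r, K) = (-3 - 1*1)*K + (r + r)/((-3 - 3)² + r) = (-3 - 1)*K + (2*r)/((-6)² + r) = -4*K + (2*r)/(36 + r) = -4*K + 2*r/(36 + r))
1/(F(24, 26) - 43) = 1/(2*(24 - 72*26 - 2*26*24)/(36 + 24) - 43) = 1/(2*(24 - 1872 - 1248)/60 - 43) = 1/(2*(1/60)*(-3096) - 43) = 1/(-516/5 - 43) = 1/(-731/5) = -5/731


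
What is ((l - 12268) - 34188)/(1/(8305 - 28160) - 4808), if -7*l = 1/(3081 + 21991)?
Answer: 161882060495375/16754110446864 ≈ 9.6622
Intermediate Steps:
l = -1/175504 (l = -1/(7*(3081 + 21991)) = -⅐/25072 = -⅐*1/25072 = -1/175504 ≈ -5.6979e-6)
((l - 12268) - 34188)/(1/(8305 - 28160) - 4808) = ((-1/175504 - 12268) - 34188)/(1/(8305 - 28160) - 4808) = (-2153083073/175504 - 34188)/(1/(-19855) - 4808) = -8153213825/(175504*(-1/19855 - 4808)) = -8153213825/(175504*(-95462841/19855)) = -8153213825/175504*(-19855/95462841) = 161882060495375/16754110446864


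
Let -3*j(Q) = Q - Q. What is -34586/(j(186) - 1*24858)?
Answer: 17293/12429 ≈ 1.3913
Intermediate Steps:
j(Q) = 0 (j(Q) = -(Q - Q)/3 = -⅓*0 = 0)
-34586/(j(186) - 1*24858) = -34586/(0 - 1*24858) = -34586/(0 - 24858) = -34586/(-24858) = -34586*(-1/24858) = 17293/12429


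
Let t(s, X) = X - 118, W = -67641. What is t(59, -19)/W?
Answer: 137/67641 ≈ 0.0020254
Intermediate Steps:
t(s, X) = -118 + X
t(59, -19)/W = (-118 - 19)/(-67641) = -137*(-1/67641) = 137/67641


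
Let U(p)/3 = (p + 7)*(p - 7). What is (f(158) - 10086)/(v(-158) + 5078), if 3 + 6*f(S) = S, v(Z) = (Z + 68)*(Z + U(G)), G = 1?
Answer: -60361/193548 ≈ -0.31187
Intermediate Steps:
U(p) = 3*(-7 + p)*(7 + p) (U(p) = 3*((p + 7)*(p - 7)) = 3*((7 + p)*(-7 + p)) = 3*((-7 + p)*(7 + p)) = 3*(-7 + p)*(7 + p))
v(Z) = (-144 + Z)*(68 + Z) (v(Z) = (Z + 68)*(Z + (-147 + 3*1**2)) = (68 + Z)*(Z + (-147 + 3*1)) = (68 + Z)*(Z + (-147 + 3)) = (68 + Z)*(Z - 144) = (68 + Z)*(-144 + Z) = (-144 + Z)*(68 + Z))
f(S) = -1/2 + S/6
(f(158) - 10086)/(v(-158) + 5078) = ((-1/2 + (1/6)*158) - 10086)/((-9792 + (-158)**2 - 76*(-158)) + 5078) = ((-1/2 + 79/3) - 10086)/((-9792 + 24964 + 12008) + 5078) = (155/6 - 10086)/(27180 + 5078) = -60361/6/32258 = -60361/6*1/32258 = -60361/193548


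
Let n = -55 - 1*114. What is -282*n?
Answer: 47658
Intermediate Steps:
n = -169 (n = -55 - 114 = -169)
-282*n = -282*(-169) = 47658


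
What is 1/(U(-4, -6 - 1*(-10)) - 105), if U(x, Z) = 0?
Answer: -1/105 ≈ -0.0095238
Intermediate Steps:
1/(U(-4, -6 - 1*(-10)) - 105) = 1/(0 - 105) = 1/(-105) = -1/105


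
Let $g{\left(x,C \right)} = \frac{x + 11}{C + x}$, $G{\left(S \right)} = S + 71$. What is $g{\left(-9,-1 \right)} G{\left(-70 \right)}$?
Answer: $- \frac{1}{5} \approx -0.2$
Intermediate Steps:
$G{\left(S \right)} = 71 + S$
$g{\left(x,C \right)} = \frac{11 + x}{C + x}$
$g{\left(-9,-1 \right)} G{\left(-70 \right)} = \frac{11 - 9}{-1 - 9} \left(71 - 70\right) = \frac{1}{-10} \cdot 2 \cdot 1 = \left(- \frac{1}{10}\right) 2 \cdot 1 = \left(- \frac{1}{5}\right) 1 = - \frac{1}{5}$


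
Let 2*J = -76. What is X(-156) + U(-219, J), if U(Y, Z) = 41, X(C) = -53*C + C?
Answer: 8153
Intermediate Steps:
J = -38 (J = (½)*(-76) = -38)
X(C) = -52*C
X(-156) + U(-219, J) = -52*(-156) + 41 = 8112 + 41 = 8153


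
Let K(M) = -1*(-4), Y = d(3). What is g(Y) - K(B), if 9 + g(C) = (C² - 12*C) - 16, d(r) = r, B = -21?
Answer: -56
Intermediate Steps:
Y = 3
g(C) = -25 + C² - 12*C (g(C) = -9 + ((C² - 12*C) - 16) = -9 + (-16 + C² - 12*C) = -25 + C² - 12*C)
K(M) = 4
g(Y) - K(B) = (-25 + 3² - 12*3) - 1*4 = (-25 + 9 - 36) - 4 = -52 - 4 = -56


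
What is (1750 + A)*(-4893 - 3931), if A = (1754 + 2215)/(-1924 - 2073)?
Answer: -8812378792/571 ≈ -1.5433e+7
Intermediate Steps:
A = -567/571 (A = 3969/(-3997) = 3969*(-1/3997) = -567/571 ≈ -0.99299)
(1750 + A)*(-4893 - 3931) = (1750 - 567/571)*(-4893 - 3931) = (998683/571)*(-8824) = -8812378792/571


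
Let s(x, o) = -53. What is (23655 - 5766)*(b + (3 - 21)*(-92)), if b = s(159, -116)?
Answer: 28676067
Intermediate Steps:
b = -53
(23655 - 5766)*(b + (3 - 21)*(-92)) = (23655 - 5766)*(-53 + (3 - 21)*(-92)) = 17889*(-53 - 18*(-92)) = 17889*(-53 + 1656) = 17889*1603 = 28676067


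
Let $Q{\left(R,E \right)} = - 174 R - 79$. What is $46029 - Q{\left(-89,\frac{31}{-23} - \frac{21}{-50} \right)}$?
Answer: $30622$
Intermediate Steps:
$Q{\left(R,E \right)} = -79 - 174 R$
$46029 - Q{\left(-89,\frac{31}{-23} - \frac{21}{-50} \right)} = 46029 - \left(-79 - -15486\right) = 46029 - \left(-79 + 15486\right) = 46029 - 15407 = 30622$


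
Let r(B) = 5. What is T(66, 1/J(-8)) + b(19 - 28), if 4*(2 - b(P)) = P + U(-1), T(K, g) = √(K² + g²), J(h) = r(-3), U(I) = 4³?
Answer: -47/4 + √108901/5 ≈ 54.250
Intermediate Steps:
U(I) = 64
J(h) = 5
b(P) = -14 - P/4 (b(P) = 2 - (P + 64)/4 = 2 - (64 + P)/4 = 2 + (-16 - P/4) = -14 - P/4)
T(66, 1/J(-8)) + b(19 - 28) = √(66² + (1/5)²) + (-14 - (19 - 28)/4) = √(4356 + (⅕)²) + (-14 - ¼*(-9)) = √(4356 + 1/25) + (-14 + 9/4) = √(108901/25) - 47/4 = √108901/5 - 47/4 = -47/4 + √108901/5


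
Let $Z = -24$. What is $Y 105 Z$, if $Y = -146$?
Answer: $367920$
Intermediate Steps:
$Y 105 Z = - 146 \cdot 105 \left(-24\right) = \left(-146\right) \left(-2520\right) = 367920$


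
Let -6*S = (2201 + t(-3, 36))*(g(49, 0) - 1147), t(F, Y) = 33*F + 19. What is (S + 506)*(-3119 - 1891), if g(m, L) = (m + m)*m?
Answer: 6470597865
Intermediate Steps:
g(m, L) = 2*m**2 (g(m, L) = (2*m)*m = 2*m**2)
t(F, Y) = 19 + 33*F
S = -2584085/2 (S = -(2201 + (19 + 33*(-3)))*(2*49**2 - 1147)/6 = -(2201 + (19 - 99))*(2*2401 - 1147)/6 = -(2201 - 80)*(4802 - 1147)/6 = -707*3655/2 = -1/6*7752255 = -2584085/2 ≈ -1.2920e+6)
(S + 506)*(-3119 - 1891) = (-2584085/2 + 506)*(-3119 - 1891) = -2583073/2*(-5010) = 6470597865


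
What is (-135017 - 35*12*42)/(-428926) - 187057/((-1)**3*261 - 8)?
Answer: 80274675515/115381094 ≈ 695.74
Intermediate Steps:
(-135017 - 35*12*42)/(-428926) - 187057/((-1)**3*261 - 8) = (-135017 - 420*42)*(-1/428926) - 187057/(-1*261 - 8) = (-135017 - 17640)*(-1/428926) - 187057/(-261 - 8) = -152657*(-1/428926) - 187057/(-269) = 152657/428926 - 187057*(-1/269) = 152657/428926 + 187057/269 = 80274675515/115381094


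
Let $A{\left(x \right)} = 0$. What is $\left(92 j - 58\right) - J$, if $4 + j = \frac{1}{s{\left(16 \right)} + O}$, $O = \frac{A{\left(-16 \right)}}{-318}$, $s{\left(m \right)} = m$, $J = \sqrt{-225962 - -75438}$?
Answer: $- \frac{1681}{4} - 22 i \sqrt{311} \approx -420.25 - 387.97 i$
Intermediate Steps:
$J = 22 i \sqrt{311}$ ($J = \sqrt{-225962 + 75438} = \sqrt{-150524} = 22 i \sqrt{311} \approx 387.97 i$)
$O = 0$ ($O = \frac{0}{-318} = 0 \left(- \frac{1}{318}\right) = 0$)
$j = - \frac{63}{16}$ ($j = -4 + \frac{1}{16 + 0} = -4 + \frac{1}{16} = - \frac{63}{16} \approx -3.9375$)
$\left(92 j - 58\right) - J = \left(92 \left(- \frac{63}{16}\right) - 58\right) - 22 i \sqrt{311} = \left(- \frac{1449}{4} - 58\right) - 22 i \sqrt{311} = - \frac{1681}{4} - 22 i \sqrt{311}$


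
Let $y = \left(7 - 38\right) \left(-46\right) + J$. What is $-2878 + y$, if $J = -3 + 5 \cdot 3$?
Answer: $-1440$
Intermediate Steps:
$J = 12$ ($J = -3 + 15 = 12$)
$y = 1438$ ($y = \left(7 - 38\right) \left(-46\right) + 12 = \left(-31\right) \left(-46\right) + 12 = 1426 + 12 = 1438$)
$-2878 + y = -2878 + 1438 = -1440$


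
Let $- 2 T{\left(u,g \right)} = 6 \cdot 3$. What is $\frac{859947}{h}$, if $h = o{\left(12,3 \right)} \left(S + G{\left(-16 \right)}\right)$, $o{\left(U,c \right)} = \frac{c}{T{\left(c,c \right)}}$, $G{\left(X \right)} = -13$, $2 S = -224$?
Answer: $\frac{2579841}{125} \approx 20639.0$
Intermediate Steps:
$S = -112$ ($S = \frac{1}{2} \left(-224\right) = -112$)
$T{\left(u,g \right)} = -9$ ($T{\left(u,g \right)} = - \frac{6 \cdot 3}{2} = \left(- \frac{1}{2}\right) 18 = -9$)
$o{\left(U,c \right)} = - \frac{c}{9}$ ($o{\left(U,c \right)} = \frac{c}{-9} = c \left(- \frac{1}{9}\right) = - \frac{c}{9}$)
$h = \frac{125}{3}$ ($h = \left(- \frac{1}{9}\right) 3 \left(-112 - 13\right) = \left(- \frac{1}{3}\right) \left(-125\right) = \frac{125}{3} \approx 41.667$)
$\frac{859947}{h} = \frac{859947}{\frac{125}{3}} = 859947 \cdot \frac{3}{125} = \frac{2579841}{125}$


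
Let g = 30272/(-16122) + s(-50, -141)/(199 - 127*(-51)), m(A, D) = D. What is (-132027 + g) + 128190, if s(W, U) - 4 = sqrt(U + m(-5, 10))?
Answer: -51647519056/13453809 + I*sqrt(131)/6676 ≈ -3838.9 + 0.0017144*I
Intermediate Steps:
s(W, U) = 4 + sqrt(10 + U) (s(W, U) = 4 + sqrt(U + 10) = 4 + sqrt(10 + U))
g = -25253923/13453809 + I*sqrt(131)/6676 (g = 30272/(-16122) + (4 + sqrt(10 - 141))/(199 - 127*(-51)) = 30272*(-1/16122) + (4 + sqrt(-131))/(199 + 6477) = -15136/8061 + (4 + I*sqrt(131))/6676 = -15136/8061 + (4 + I*sqrt(131))*(1/6676) = -15136/8061 + (1/1669 + I*sqrt(131)/6676) = -25253923/13453809 + I*sqrt(131)/6676 ≈ -1.8771 + 0.0017144*I)
(-132027 + g) + 128190 = (-132027 + (-25253923/13453809 + I*sqrt(131)/6676)) + 128190 = (-1776291294766/13453809 + I*sqrt(131)/6676) + 128190 = -51647519056/13453809 + I*sqrt(131)/6676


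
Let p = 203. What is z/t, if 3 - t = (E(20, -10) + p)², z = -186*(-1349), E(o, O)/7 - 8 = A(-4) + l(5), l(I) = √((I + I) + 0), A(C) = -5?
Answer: -4237351994/822798203 + 262288768*√10/822798203 ≈ -4.1419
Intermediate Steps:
l(I) = √2*√I (l(I) = √(2*I + 0) = √(2*I) = √2*√I)
E(o, O) = 21 + 7*√10 (E(o, O) = 56 + 7*(-5 + √2*√5) = 56 + 7*(-5 + √10) = 56 + (-35 + 7*√10) = 21 + 7*√10)
z = 250914
t = 3 - (224 + 7*√10)² (t = 3 - ((21 + 7*√10) + 203)² = 3 - (224 + 7*√10)² ≈ -60580.)
z/t = 250914/(-50663 - 3136*√10)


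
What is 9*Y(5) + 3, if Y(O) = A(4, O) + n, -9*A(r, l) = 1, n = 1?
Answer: 11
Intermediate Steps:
A(r, l) = -1/9 (A(r, l) = -1/9*1 = -1/9)
Y(O) = 8/9 (Y(O) = -1/9 + 1 = 8/9)
9*Y(5) + 3 = 9*(8/9) + 3 = 8 + 3 = 11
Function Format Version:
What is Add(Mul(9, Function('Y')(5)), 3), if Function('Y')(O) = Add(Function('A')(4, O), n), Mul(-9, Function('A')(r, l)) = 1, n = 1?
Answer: 11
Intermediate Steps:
Function('A')(r, l) = Rational(-1, 9) (Function('A')(r, l) = Mul(Rational(-1, 9), 1) = Rational(-1, 9))
Function('Y')(O) = Rational(8, 9) (Function('Y')(O) = Add(Rational(-1, 9), 1) = Rational(8, 9))
Add(Mul(9, Function('Y')(5)), 3) = Add(Mul(9, Rational(8, 9)), 3) = Add(8, 3) = 11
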